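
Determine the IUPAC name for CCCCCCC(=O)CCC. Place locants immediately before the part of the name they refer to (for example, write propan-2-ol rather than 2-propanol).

decan-4-one

The longest chain bearing the carbonyl is 10 carbons long (decane).
The highest-priority functional group is a ketone (C=O on an internal carbon), so the name ends in -one.
The numbering direction is chosen so that numbering from this end puts the carbonyl group at C-4 rather than C-7.
This places the carbonyl at C-4.
The name is decan-4-one.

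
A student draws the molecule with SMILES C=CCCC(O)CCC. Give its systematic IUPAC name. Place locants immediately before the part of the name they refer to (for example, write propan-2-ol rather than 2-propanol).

oct-7-en-4-ol

Counting along the main chain through the –OH group and the multiple bond gives 8 carbons: the parent is octane.
The highest-priority functional group is an alcohol (–OH), so the name ends in -ol.
There is one C=C double bond, indicated by the ending -ene.
Number the chain so that numbering from this end puts the hydroxyl group at C-4 rather than C-5.
That gives the hydroxyl at C-4; the double bond between C-7 and C-8.
Putting it together: oct-7-en-4-ol.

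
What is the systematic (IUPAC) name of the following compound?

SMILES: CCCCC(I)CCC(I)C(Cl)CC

3-chloro-4,7-diiodoundecane

The longest carbon chain is 11 atoms: the parent is undecane.
Number the chain so that the substituent locant set {3,4,7} is lower than {5,8,9} at the first point of difference.
That gives a chloro group at C-3; iodo groups at C-4 and C-7.
Substituent prefixes are cited in alphabetical order (multiplying prefixes like di-/tri- are ignored for ordering).
Assembling the pieces gives 3-chloro-4,7-diiodoundecane.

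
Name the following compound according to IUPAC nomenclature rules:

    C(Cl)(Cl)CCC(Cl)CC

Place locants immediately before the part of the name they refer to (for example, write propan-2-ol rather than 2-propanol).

1,1,4-trichlorohexane

The parent chain contains 6 carbons (hexane).
Number the chain so that the substituent locant set {1,1,4} is lower than {3,6,6} at the first point of difference.
With this numbering: chloro groups at C-1 (×2) and C-4.
The name is 1,1,4-trichlorohexane.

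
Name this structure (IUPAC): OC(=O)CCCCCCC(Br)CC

The longest carbon chain that includes the –COOH group has 10 carbons, so the parent hydride is decane.
The principal characteristic group is a carboxylic acid (terminal –COOH), named with the suffix -oic acid.
Number the chain so that the carboxylic acid carbon is C-1 by definition.
This places a bromo group at C-8.
Assembling the pieces gives 8-bromodecanoic acid.

8-bromodecanoic acid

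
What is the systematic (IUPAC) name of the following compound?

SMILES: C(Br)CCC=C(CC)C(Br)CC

1,6-dibromo-5-ethyloct-4-ene

The longest carbon chain that includes the multiple bond has 8 carbons, so the parent hydride is octane.
A C=C double bond in the chain gives the infix -ene-.
Choose the numbering such that the substituent locant set {1,5,6} is lower than {3,4,8} at the first point of difference.
With this numbering: the double bond between C-4 and C-5; bromo groups at C-1 and C-6; an ethyl group at C-5.
The substituents are ordered alphabetically, ignoring any di-/tri- multipliers.
Putting it together: 1,6-dibromo-5-ethyloct-4-ene.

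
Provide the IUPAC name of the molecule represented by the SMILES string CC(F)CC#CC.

Counting along the main chain through the multiple bond gives 6 carbons: the parent is hexane.
There is one C≡C triple bond, indicated by the ending -yne.
The numbering direction is chosen so that numbering from this end puts the triple bond at C-2 rather than C-4.
This places the triple bond between C-2 and C-3; a fluoro group at C-5.
Assembling the pieces gives 5-fluorohex-2-yne.

5-fluorohex-2-yne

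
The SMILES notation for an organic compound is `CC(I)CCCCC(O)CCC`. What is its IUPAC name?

The longest chain bearing the –OH group is 10 carbons long (decane).
An alcohol (–OH) is the principal characteristic group, giving the suffix -ol.
The numbering direction is chosen so that numbering from this end puts the hydroxyl group at C-4 rather than C-7.
With this numbering: the hydroxyl at C-4; an iodo group at C-9.
Putting it together: 9-iododecan-4-ol.

9-iododecan-4-ol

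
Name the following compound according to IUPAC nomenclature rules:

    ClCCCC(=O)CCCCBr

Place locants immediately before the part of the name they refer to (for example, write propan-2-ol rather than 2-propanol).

The longest carbon chain that includes the carbonyl has 8 carbons, so the parent hydride is octane.
The highest-priority functional group is a ketone (C=O on an internal carbon), so the name ends in -one.
Choose the numbering such that numbering from this end puts the carbonyl group at C-4 rather than C-5.
This places the carbonyl at C-4; a bromo group at C-8; a chloro group at C-1.
Prefixes are listed alphabetically: bromo, chloro.
Assembling the pieces gives 8-bromo-1-chlorooctan-4-one.

8-bromo-1-chlorooctan-4-one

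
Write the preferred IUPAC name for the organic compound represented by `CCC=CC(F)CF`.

Counting along the main chain through the multiple bond gives 6 carbons: the parent is hexane.
There is one C=C double bond, indicated by the ending -ene.
Number the chain so that the substituent locant set {1,2} is lower than {5,6} at the first point of difference.
That gives the double bond between C-3 and C-4; fluoro groups at C-1 and C-2.
The name is 1,2-difluorohex-3-ene.

1,2-difluorohex-3-ene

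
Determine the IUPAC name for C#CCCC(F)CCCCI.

5-fluoro-9-iodonon-1-yne

The longest chain bearing the multiple bond is 9 carbons long (nonane).
The chain contains a C≡C triple bond, so the unsaturation ending is -yne.
Number the chain so that numbering from this end puts the triple bond at C-1 rather than C-8.
This places the triple bond between C-1 and C-2; a fluoro group at C-5; an iodo group at C-9.
The substituents are ordered alphabetically, ignoring any di-/tri- multipliers.
Putting it together: 5-fluoro-9-iodonon-1-yne.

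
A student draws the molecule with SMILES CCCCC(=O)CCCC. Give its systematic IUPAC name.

nonan-5-one

The longest chain bearing the carbonyl is 9 carbons long (nonane).
The highest-priority functional group is a ketone (C=O on an internal carbon), so the name ends in -one.
The molecule is symmetric, so either numbering direction gives the same locants.
That gives the carbonyl at C-5.
Assembling the pieces gives nonan-5-one.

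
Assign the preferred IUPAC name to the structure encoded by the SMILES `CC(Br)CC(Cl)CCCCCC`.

The longest carbon chain is 10 atoms: the parent is decane.
Number the chain so that the substituent locant set {2,4} is lower than {7,9} at the first point of difference.
This places a bromo group at C-2; a chloro group at C-4.
Prefixes are listed alphabetically: bromo, chloro.
Assembling the pieces gives 2-bromo-4-chlorodecane.

2-bromo-4-chlorodecane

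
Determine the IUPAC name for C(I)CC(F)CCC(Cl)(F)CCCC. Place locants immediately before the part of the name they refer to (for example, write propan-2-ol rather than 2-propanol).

6-chloro-3,6-difluoro-1-iododecane

The longest carbon chain is 10 atoms: the parent is decane.
Number the chain so that the substituent locant set {1,3,6,6} is lower than {5,5,8,10} at the first point of difference.
That gives a chloro group at C-6; fluoro groups at C-3 and C-6; an iodo group at C-1.
Prefixes are listed alphabetically: chloro, fluoro, iodo.
Putting it together: 6-chloro-3,6-difluoro-1-iododecane.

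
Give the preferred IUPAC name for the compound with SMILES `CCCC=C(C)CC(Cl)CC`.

7-chloro-5-methylnon-4-ene

Counting along the main chain through the multiple bond gives 9 carbons: the parent is nonane.
A C=C double bond in the chain gives the infix -ene-.
Number the chain so that numbering from this end puts the double bond at C-4 rather than C-5.
That gives the double bond between C-4 and C-5; a chloro group at C-7; a methyl group at C-5.
Substituent prefixes are cited in alphabetical order (multiplying prefixes like di-/tri- are ignored for ordering).
The name is 7-chloro-5-methylnon-4-ene.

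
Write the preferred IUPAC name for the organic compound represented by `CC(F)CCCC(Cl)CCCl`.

1,3-dichloro-7-fluorooctane

The parent chain contains 8 carbons (octane).
The numbering direction is chosen so that the substituent locant set {1,3,7} is lower than {2,6,8} at the first point of difference.
That gives chloro groups at C-1 and C-3; a fluoro group at C-7.
The substituents are ordered alphabetically, ignoring any di-/tri- multipliers.
Putting it together: 1,3-dichloro-7-fluorooctane.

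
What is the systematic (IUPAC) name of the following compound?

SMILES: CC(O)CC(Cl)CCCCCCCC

Counting along the main chain through the –OH group gives 12 carbons: the parent is dodecane.
The principal characteristic group is an alcohol (–OH), named with the suffix -ol.
Number the chain so that numbering from this end puts the hydroxyl group at C-2 rather than C-11.
With this numbering: the hydroxyl at C-2; a chloro group at C-4.
Assembling the pieces gives 4-chlorododecan-2-ol.

4-chlorododecan-2-ol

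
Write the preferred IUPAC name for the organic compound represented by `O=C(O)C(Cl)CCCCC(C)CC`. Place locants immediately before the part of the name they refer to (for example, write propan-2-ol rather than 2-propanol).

2-chloro-7-methylnonanoic acid

The longest carbon chain that includes the –COOH group has 9 carbons, so the parent hydride is nonane.
A carboxylic acid (terminal –COOH) is the principal characteristic group, giving the suffix -oic acid.
Number the chain so that the carboxylic acid carbon is C-1 by definition.
That gives a chloro group at C-2; a methyl group at C-7.
The substituents are ordered alphabetically, ignoring any di-/tri- multipliers.
Assembling the pieces gives 2-chloro-7-methylnonanoic acid.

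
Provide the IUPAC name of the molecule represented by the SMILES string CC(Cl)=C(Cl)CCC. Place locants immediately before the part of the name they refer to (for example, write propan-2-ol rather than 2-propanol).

2,3-dichlorohex-2-ene

The longest carbon chain that includes the multiple bond has 6 carbons, so the parent hydride is hexane.
There is one C=C double bond, indicated by the ending -ene.
The numbering direction is chosen so that numbering from this end puts the double bond at C-2 rather than C-4.
That gives the double bond between C-2 and C-3; chloro groups at C-2 and C-3.
Assembling the pieces gives 2,3-dichlorohex-2-ene.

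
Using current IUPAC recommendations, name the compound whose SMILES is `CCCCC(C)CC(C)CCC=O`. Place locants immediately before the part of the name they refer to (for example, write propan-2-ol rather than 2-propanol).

4,6-dimethyldecanal

Counting along the main chain through the –CHO group gives 10 carbons: the parent is decane.
The principal characteristic group is an aldehyde (terminal –CHO), named with the suffix -al.
Number the chain so that the aldehyde carbon is C-1 by definition.
That gives methyl groups at C-4 and C-6.
The name is 4,6-dimethyldecanal.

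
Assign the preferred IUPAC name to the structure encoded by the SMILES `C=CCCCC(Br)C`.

6-bromohept-1-ene

The longest carbon chain that includes the multiple bond has 7 carbons, so the parent hydride is heptane.
A C=C double bond in the chain gives the infix -ene-.
The numbering direction is chosen so that numbering from this end puts the double bond at C-1 rather than C-6.
This places the double bond between C-1 and C-2; a bromo group at C-6.
Putting it together: 6-bromohept-1-ene.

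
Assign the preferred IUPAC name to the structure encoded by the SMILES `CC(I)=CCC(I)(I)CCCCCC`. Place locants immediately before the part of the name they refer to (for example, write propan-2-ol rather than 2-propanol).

2,5,5-triiodoundec-2-ene

Counting along the main chain through the multiple bond gives 11 carbons: the parent is undecane.
A C=C double bond in the chain gives the infix -ene-.
Choose the numbering such that numbering from this end puts the double bond at C-2 rather than C-9.
This places the double bond between C-2 and C-3; iodo groups at C-2 and C-5 (×2).
Putting it together: 2,5,5-triiodoundec-2-ene.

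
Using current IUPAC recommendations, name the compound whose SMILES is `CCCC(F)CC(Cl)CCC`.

4-chloro-6-fluorononane

The longest carbon chain is 9 atoms: the parent is nonane.
Number the chain so that the locant sets are identical either way, so the alphabetically earlier chloro substituent takes the lower locant (4 rather than 6).
This places a chloro group at C-4; a fluoro group at C-6.
The substituents are ordered alphabetically, ignoring any di-/tri- multipliers.
The name is 4-chloro-6-fluorononane.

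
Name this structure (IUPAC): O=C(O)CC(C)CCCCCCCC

Counting along the main chain through the –COOH group gives 11 carbons: the parent is undecane.
A carboxylic acid (terminal –COOH) is the principal characteristic group, giving the suffix -oic acid.
Choose the numbering such that the carboxylic acid carbon is C-1 by definition.
With this numbering: a methyl group at C-3.
Assembling the pieces gives 3-methylundecanoic acid.

3-methylundecanoic acid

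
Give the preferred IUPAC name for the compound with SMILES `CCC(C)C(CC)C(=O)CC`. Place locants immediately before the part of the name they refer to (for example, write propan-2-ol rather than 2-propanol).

The longest carbon chain that includes the carbonyl has 7 carbons, so the parent hydride is heptane.
The principal characteristic group is a ketone (C=O on an internal carbon), named with the suffix -one.
The numbering direction is chosen so that numbering from this end puts the carbonyl group at C-3 rather than C-5.
This places the carbonyl at C-3; an ethyl group at C-4; a methyl group at C-5.
The substituents are ordered alphabetically, ignoring any di-/tri- multipliers.
Putting it together: 4-ethyl-5-methylheptan-3-one.

4-ethyl-5-methylheptan-3-one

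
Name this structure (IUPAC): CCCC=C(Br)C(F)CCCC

5-bromo-6-fluorodec-4-ene

The longest carbon chain that includes the multiple bond has 10 carbons, so the parent hydride is decane.
The chain contains a C=C double bond, so the unsaturation ending is -ene.
The numbering direction is chosen so that numbering from this end puts the double bond at C-4 rather than C-6.
With this numbering: the double bond between C-4 and C-5; a bromo group at C-5; a fluoro group at C-6.
Prefixes are listed alphabetically: bromo, fluoro.
Putting it together: 5-bromo-6-fluorodec-4-ene.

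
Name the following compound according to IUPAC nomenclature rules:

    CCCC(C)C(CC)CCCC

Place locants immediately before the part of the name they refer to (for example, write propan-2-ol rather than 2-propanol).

The longest continuous carbon chain has 9 atoms, so the parent hydride is nonane.
Number the chain so that the substituent locant set {4,5} is lower than {5,6} at the first point of difference.
With this numbering: an ethyl group at C-5; a methyl group at C-4.
Prefixes are listed alphabetically: ethyl, methyl.
Putting it together: 5-ethyl-4-methylnonane.

5-ethyl-4-methylnonane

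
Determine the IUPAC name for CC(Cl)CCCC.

The longest carbon chain is 6 atoms: the parent is hexane.
Number the chain so that the substituent locant set {2} is lower than {5} at the first point of difference.
This places a chloro group at C-2.
Putting it together: 2-chlorohexane.

2-chlorohexane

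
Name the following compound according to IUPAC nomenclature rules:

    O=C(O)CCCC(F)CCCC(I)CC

The longest chain bearing the –COOH group is 11 carbons long (undecane).
The principal characteristic group is a carboxylic acid (terminal –COOH), named with the suffix -oic acid.
Choose the numbering such that the carboxylic acid carbon is C-1 by definition.
With this numbering: a fluoro group at C-5; an iodo group at C-9.
Prefixes are listed alphabetically: fluoro, iodo.
The name is 5-fluoro-9-iodoundecanoic acid.

5-fluoro-9-iodoundecanoic acid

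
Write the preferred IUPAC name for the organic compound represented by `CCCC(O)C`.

The longest carbon chain that includes the –OH group has 5 carbons, so the parent hydride is pentane.
An alcohol (–OH) is the principal characteristic group, giving the suffix -ol.
Choose the numbering such that numbering from this end puts the hydroxyl group at C-2 rather than C-4.
With this numbering: the hydroxyl at C-2.
Putting it together: pentan-2-ol.

pentan-2-ol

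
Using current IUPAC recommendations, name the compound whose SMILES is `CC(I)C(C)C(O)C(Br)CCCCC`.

The longest chain bearing the –OH group is 10 carbons long (decane).
An alcohol (–OH) is the principal characteristic group, giving the suffix -ol.
Choose the numbering such that numbering from this end puts the hydroxyl group at C-4 rather than C-7.
That gives the hydroxyl at C-4; a bromo group at C-5; an iodo group at C-2; a methyl group at C-3.
The substituents are ordered alphabetically, ignoring any di-/tri- multipliers.
Assembling the pieces gives 5-bromo-2-iodo-3-methyldecan-4-ol.

5-bromo-2-iodo-3-methyldecan-4-ol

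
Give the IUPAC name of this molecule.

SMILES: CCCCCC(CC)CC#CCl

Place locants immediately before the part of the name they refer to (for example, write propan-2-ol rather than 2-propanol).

1-chloro-4-ethylnon-1-yne

The longest carbon chain that includes the multiple bond has 9 carbons, so the parent hydride is nonane.
A C≡C triple bond in the chain gives the infix -yne-.
The numbering direction is chosen so that numbering from this end puts the triple bond at C-1 rather than C-8.
With this numbering: the triple bond between C-1 and C-2; a chloro group at C-1; an ethyl group at C-4.
Prefixes are listed alphabetically: chloro, ethyl.
Assembling the pieces gives 1-chloro-4-ethylnon-1-yne.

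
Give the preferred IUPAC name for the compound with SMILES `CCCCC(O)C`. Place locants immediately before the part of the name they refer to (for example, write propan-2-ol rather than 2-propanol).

The longest carbon chain that includes the –OH group has 6 carbons, so the parent hydride is hexane.
An alcohol (–OH) is the principal characteristic group, giving the suffix -ol.
Choose the numbering such that numbering from this end puts the hydroxyl group at C-2 rather than C-5.
With this numbering: the hydroxyl at C-2.
Putting it together: hexan-2-ol.

hexan-2-ol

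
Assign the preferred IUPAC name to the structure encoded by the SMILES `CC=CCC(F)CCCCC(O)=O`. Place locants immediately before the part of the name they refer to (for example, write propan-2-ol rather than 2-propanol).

Counting along the main chain through the –COOH group and the multiple bond gives 10 carbons: the parent is decane.
The highest-priority functional group is a carboxylic acid (terminal –COOH), so the name ends in -oic acid.
There is one C=C double bond, indicated by the ending -ene.
The numbering direction is chosen so that the carboxylic acid carbon is C-1 by definition.
That gives the double bond between C-8 and C-9; a fluoro group at C-6.
Assembling the pieces gives 6-fluorodec-8-enoic acid.

6-fluorodec-8-enoic acid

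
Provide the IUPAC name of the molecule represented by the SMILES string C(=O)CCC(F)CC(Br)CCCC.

The longest carbon chain that includes the –CHO group has 10 carbons, so the parent hydride is decane.
The principal characteristic group is an aldehyde (terminal –CHO), named with the suffix -al.
Choose the numbering such that the aldehyde carbon is C-1 by definition.
That gives a bromo group at C-6; a fluoro group at C-4.
The substituents are ordered alphabetically, ignoring any di-/tri- multipliers.
The name is 6-bromo-4-fluorodecanal.

6-bromo-4-fluorodecanal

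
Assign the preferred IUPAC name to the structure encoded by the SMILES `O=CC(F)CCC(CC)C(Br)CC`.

6-bromo-5-ethyl-2-fluorooctanal

The longest chain bearing the –CHO group is 8 carbons long (octane).
An aldehyde (terminal –CHO) is the principal characteristic group, giving the suffix -al.
The numbering direction is chosen so that the aldehyde carbon is C-1 by definition.
That gives a bromo group at C-6; an ethyl group at C-5; a fluoro group at C-2.
Substituent prefixes are cited in alphabetical order (multiplying prefixes like di-/tri- are ignored for ordering).
The name is 6-bromo-5-ethyl-2-fluorooctanal.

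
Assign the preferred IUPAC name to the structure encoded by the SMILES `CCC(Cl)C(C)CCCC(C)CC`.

3-chloro-4,8-dimethyldecane

The longest carbon chain is 10 atoms: the parent is decane.
Number the chain so that the substituent locant set {3,4,8} is lower than {3,7,8} at the first point of difference.
With this numbering: a chloro group at C-3; methyl groups at C-4 and C-8.
The substituents are ordered alphabetically, ignoring any di-/tri- multipliers.
The name is 3-chloro-4,8-dimethyldecane.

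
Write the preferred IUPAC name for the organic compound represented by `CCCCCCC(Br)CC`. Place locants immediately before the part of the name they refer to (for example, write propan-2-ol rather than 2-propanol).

The longest carbon chain is 9 atoms: the parent is nonane.
The numbering direction is chosen so that the substituent locant set {3} is lower than {7} at the first point of difference.
This places a bromo group at C-3.
Putting it together: 3-bromononane.

3-bromononane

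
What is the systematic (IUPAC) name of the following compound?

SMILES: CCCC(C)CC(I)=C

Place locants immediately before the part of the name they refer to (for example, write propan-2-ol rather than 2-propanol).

2-iodo-4-methylhept-1-ene

The longest carbon chain that includes the multiple bond has 7 carbons, so the parent hydride is heptane.
A C=C double bond in the chain gives the infix -ene-.
Choose the numbering such that numbering from this end puts the double bond at C-1 rather than C-6.
This places the double bond between C-1 and C-2; an iodo group at C-2; a methyl group at C-4.
Substituent prefixes are cited in alphabetical order (multiplying prefixes like di-/tri- are ignored for ordering).
Assembling the pieces gives 2-iodo-4-methylhept-1-ene.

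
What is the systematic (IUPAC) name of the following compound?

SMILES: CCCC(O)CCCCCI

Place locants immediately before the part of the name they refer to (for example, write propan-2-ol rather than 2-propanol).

9-iodononan-4-ol

Counting along the main chain through the –OH group gives 9 carbons: the parent is nonane.
An alcohol (–OH) is the principal characteristic group, giving the suffix -ol.
Number the chain so that numbering from this end puts the hydroxyl group at C-4 rather than C-6.
This places the hydroxyl at C-4; an iodo group at C-9.
The name is 9-iodononan-4-ol.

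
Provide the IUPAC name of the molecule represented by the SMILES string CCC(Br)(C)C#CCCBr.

1,5-dibromo-5-methylhept-3-yne

The longest carbon chain that includes the multiple bond has 7 carbons, so the parent hydride is heptane.
A C≡C triple bond in the chain gives the infix -yne-.
The numbering direction is chosen so that numbering from this end puts the triple bond at C-3 rather than C-4.
That gives the triple bond between C-3 and C-4; bromo groups at C-1 and C-5; a methyl group at C-5.
The substituents are ordered alphabetically, ignoring any di-/tri- multipliers.
Putting it together: 1,5-dibromo-5-methylhept-3-yne.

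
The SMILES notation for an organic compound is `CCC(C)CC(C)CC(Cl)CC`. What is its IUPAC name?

3-chloro-5,7-dimethylnonane

The parent chain contains 9 carbons (nonane).
Number the chain so that the locant sets are identical either way, so the alphabetically earlier chloro substituent takes the lower locant (3 rather than 7).
That gives a chloro group at C-3; methyl groups at C-5 and C-7.
The substituents are ordered alphabetically, ignoring any di-/tri- multipliers.
Assembling the pieces gives 3-chloro-5,7-dimethylnonane.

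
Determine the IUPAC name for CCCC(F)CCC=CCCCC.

Counting along the main chain through the multiple bond gives 12 carbons: the parent is dodecane.
A C=C double bond in the chain gives the infix -ene-.
Number the chain so that numbering from this end puts the double bond at C-5 rather than C-7.
This places the double bond between C-5 and C-6; a fluoro group at C-9.
Assembling the pieces gives 9-fluorododec-5-ene.

9-fluorododec-5-ene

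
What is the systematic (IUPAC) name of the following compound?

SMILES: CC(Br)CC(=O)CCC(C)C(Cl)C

Counting along the main chain through the carbonyl gives 9 carbons: the parent is nonane.
A ketone (C=O on an internal carbon) is the principal characteristic group, giving the suffix -one.
The numbering direction is chosen so that numbering from this end puts the carbonyl group at C-4 rather than C-6.
That gives the carbonyl at C-4; a bromo group at C-2; a chloro group at C-8; a methyl group at C-7.
Prefixes are listed alphabetically: bromo, chloro, methyl.
Assembling the pieces gives 2-bromo-8-chloro-7-methylnonan-4-one.

2-bromo-8-chloro-7-methylnonan-4-one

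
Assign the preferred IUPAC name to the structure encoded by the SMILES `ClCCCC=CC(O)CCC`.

Counting along the main chain through the –OH group and the multiple bond gives 9 carbons: the parent is nonane.
The highest-priority functional group is an alcohol (–OH), so the name ends in -ol.
There is one C=C double bond, indicated by the ending -ene.
Choose the numbering such that numbering from this end puts the hydroxyl group at C-4 rather than C-6.
With this numbering: the hydroxyl at C-4; the double bond between C-5 and C-6; a chloro group at C-9.
The name is 9-chloronon-5-en-4-ol.

9-chloronon-5-en-4-ol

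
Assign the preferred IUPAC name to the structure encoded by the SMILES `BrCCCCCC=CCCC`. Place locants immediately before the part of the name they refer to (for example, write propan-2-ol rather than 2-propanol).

10-bromodec-4-ene

Counting along the main chain through the multiple bond gives 10 carbons: the parent is decane.
The chain contains a C=C double bond, so the unsaturation ending is -ene.
The numbering direction is chosen so that numbering from this end puts the double bond at C-4 rather than C-6.
That gives the double bond between C-4 and C-5; a bromo group at C-10.
Putting it together: 10-bromodec-4-ene.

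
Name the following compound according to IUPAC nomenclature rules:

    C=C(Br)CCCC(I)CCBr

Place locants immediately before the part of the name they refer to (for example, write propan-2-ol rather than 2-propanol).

The longest carbon chain that includes the multiple bond has 8 carbons, so the parent hydride is octane.
There is one C=C double bond, indicated by the ending -ene.
Number the chain so that numbering from this end puts the double bond at C-1 rather than C-7.
This places the double bond between C-1 and C-2; bromo groups at C-2 and C-8; an iodo group at C-6.
Prefixes are listed alphabetically: bromo, iodo.
Putting it together: 2,8-dibromo-6-iodooct-1-ene.

2,8-dibromo-6-iodooct-1-ene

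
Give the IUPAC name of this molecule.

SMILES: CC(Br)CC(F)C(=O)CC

The longest chain bearing the carbonyl is 7 carbons long (heptane).
A ketone (C=O on an internal carbon) is the principal characteristic group, giving the suffix -one.
The numbering direction is chosen so that numbering from this end puts the carbonyl group at C-3 rather than C-5.
This places the carbonyl at C-3; a bromo group at C-6; a fluoro group at C-4.
The substituents are ordered alphabetically, ignoring any di-/tri- multipliers.
The name is 6-bromo-4-fluoroheptan-3-one.

6-bromo-4-fluoroheptan-3-one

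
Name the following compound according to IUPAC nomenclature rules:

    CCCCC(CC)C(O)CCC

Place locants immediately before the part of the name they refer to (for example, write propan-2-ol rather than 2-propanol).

5-ethylnonan-4-ol

Counting along the main chain through the –OH group gives 9 carbons: the parent is nonane.
The principal characteristic group is an alcohol (–OH), named with the suffix -ol.
The numbering direction is chosen so that numbering from this end puts the hydroxyl group at C-4 rather than C-6.
This places the hydroxyl at C-4; an ethyl group at C-5.
Assembling the pieces gives 5-ethylnonan-4-ol.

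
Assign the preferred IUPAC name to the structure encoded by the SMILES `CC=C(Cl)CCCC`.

The longest chain bearing the multiple bond is 7 carbons long (heptane).
There is one C=C double bond, indicated by the ending -ene.
Choose the numbering such that numbering from this end puts the double bond at C-2 rather than C-5.
This places the double bond between C-2 and C-3; a chloro group at C-3.
The name is 3-chlorohept-2-ene.

3-chlorohept-2-ene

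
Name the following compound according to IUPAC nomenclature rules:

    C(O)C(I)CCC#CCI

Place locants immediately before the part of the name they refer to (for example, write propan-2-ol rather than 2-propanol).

2,7-diiodohept-5-yn-1-ol

Counting along the main chain through the –OH group and the multiple bond gives 7 carbons: the parent is heptane.
The highest-priority functional group is an alcohol (–OH), so the name ends in -ol.
The chain contains a C≡C triple bond, so the unsaturation ending is -yne.
Choose the numbering such that numbering from this end puts the hydroxyl group at C-1 rather than C-7.
This places the hydroxyl at C-1; the triple bond between C-5 and C-6; iodo groups at C-2 and C-7.
Assembling the pieces gives 2,7-diiodohept-5-yn-1-ol.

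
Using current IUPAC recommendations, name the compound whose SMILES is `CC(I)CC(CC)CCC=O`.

4-ethyl-6-iodoheptanal

Counting along the main chain through the –CHO group gives 7 carbons: the parent is heptane.
An aldehyde (terminal –CHO) is the principal characteristic group, giving the suffix -al.
The numbering direction is chosen so that the aldehyde carbon is C-1 by definition.
With this numbering: an ethyl group at C-4; an iodo group at C-6.
Prefixes are listed alphabetically: ethyl, iodo.
The name is 4-ethyl-6-iodoheptanal.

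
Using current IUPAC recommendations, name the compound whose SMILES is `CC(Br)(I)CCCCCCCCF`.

The longest continuous carbon chain has 10 atoms, so the parent hydride is decane.
The numbering direction is chosen so that the substituent locant set {1,9,9} is lower than {2,2,10} at the first point of difference.
This places a bromo group at C-9; a fluoro group at C-1; an iodo group at C-9.
The substituents are ordered alphabetically, ignoring any di-/tri- multipliers.
Putting it together: 9-bromo-1-fluoro-9-iododecane.

9-bromo-1-fluoro-9-iododecane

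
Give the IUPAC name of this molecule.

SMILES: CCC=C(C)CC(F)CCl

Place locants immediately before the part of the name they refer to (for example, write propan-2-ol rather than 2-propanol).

7-chloro-6-fluoro-4-methylhept-3-ene

Counting along the main chain through the multiple bond gives 7 carbons: the parent is heptane.
A C=C double bond in the chain gives the infix -ene-.
The numbering direction is chosen so that numbering from this end puts the double bond at C-3 rather than C-4.
With this numbering: the double bond between C-3 and C-4; a chloro group at C-7; a fluoro group at C-6; a methyl group at C-4.
The substituents are ordered alphabetically, ignoring any di-/tri- multipliers.
The name is 7-chloro-6-fluoro-4-methylhept-3-ene.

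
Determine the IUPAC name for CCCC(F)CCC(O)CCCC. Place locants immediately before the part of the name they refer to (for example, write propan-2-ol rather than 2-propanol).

8-fluoroundecan-5-ol

The longest chain bearing the –OH group is 11 carbons long (undecane).
An alcohol (–OH) is the principal characteristic group, giving the suffix -ol.
The numbering direction is chosen so that numbering from this end puts the hydroxyl group at C-5 rather than C-7.
That gives the hydroxyl at C-5; a fluoro group at C-8.
Assembling the pieces gives 8-fluoroundecan-5-ol.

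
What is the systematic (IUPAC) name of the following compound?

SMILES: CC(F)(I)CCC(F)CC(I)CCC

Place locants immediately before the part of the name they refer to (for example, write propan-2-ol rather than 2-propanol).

The longest carbon chain is 10 atoms: the parent is decane.
Number the chain so that the substituent locant set {2,2,5,7} is lower than {4,6,9,9} at the first point of difference.
With this numbering: fluoro groups at C-2 and C-5; iodo groups at C-2 and C-7.
The substituents are ordered alphabetically, ignoring any di-/tri- multipliers.
Assembling the pieces gives 2,5-difluoro-2,7-diiododecane.

2,5-difluoro-2,7-diiododecane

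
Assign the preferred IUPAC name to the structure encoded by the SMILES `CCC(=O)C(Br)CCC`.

The longest carbon chain that includes the carbonyl has 7 carbons, so the parent hydride is heptane.
The principal characteristic group is a ketone (C=O on an internal carbon), named with the suffix -one.
Number the chain so that numbering from this end puts the carbonyl group at C-3 rather than C-5.
This places the carbonyl at C-3; a bromo group at C-4.
The name is 4-bromoheptan-3-one.

4-bromoheptan-3-one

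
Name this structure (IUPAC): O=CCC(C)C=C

Counting along the main chain through the –CHO group and the multiple bond gives 5 carbons: the parent is pentane.
The principal characteristic group is an aldehyde (terminal –CHO), named with the suffix -al.
A C=C double bond in the chain gives the infix -ene-.
The numbering direction is chosen so that the aldehyde carbon is C-1 by definition.
With this numbering: the double bond between C-4 and C-5; a methyl group at C-3.
Putting it together: 3-methylpent-4-enal.

3-methylpent-4-enal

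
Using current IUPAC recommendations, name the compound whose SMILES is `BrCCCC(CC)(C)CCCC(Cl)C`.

1-bromo-8-chloro-4-ethyl-4-methylnonane

The longest continuous carbon chain has 9 atoms, so the parent hydride is nonane.
Choose the numbering such that the substituent locant set {1,4,4,8} is lower than {2,6,6,9} at the first point of difference.
That gives a bromo group at C-1; a chloro group at C-8; an ethyl group at C-4; a methyl group at C-4.
Prefixes are listed alphabetically: bromo, chloro, ethyl, methyl.
Assembling the pieces gives 1-bromo-8-chloro-4-ethyl-4-methylnonane.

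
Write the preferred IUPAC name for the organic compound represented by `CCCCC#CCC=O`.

Counting along the main chain through the –CHO group and the multiple bond gives 8 carbons: the parent is octane.
The highest-priority functional group is an aldehyde (terminal –CHO), so the name ends in -al.
There is one C≡C triple bond, indicated by the ending -yne.
Number the chain so that the aldehyde carbon is C-1 by definition.
That gives the triple bond between C-3 and C-4.
The name is oct-3-ynal.

oct-3-ynal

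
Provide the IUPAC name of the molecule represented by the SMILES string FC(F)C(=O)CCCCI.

The longest chain bearing the carbonyl is 6 carbons long (hexane).
The highest-priority functional group is a ketone (C=O on an internal carbon), so the name ends in -one.
The numbering direction is chosen so that numbering from this end puts the carbonyl group at C-2 rather than C-5.
This places the carbonyl at C-2; two fluoro groups at C-1; an iodo group at C-6.
Substituent prefixes are cited in alphabetical order (multiplying prefixes like di-/tri- are ignored for ordering).
The name is 1,1-difluoro-6-iodohexan-2-one.

1,1-difluoro-6-iodohexan-2-one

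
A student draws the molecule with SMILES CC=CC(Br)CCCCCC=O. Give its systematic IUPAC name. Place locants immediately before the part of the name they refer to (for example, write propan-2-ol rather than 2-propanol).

7-bromodec-8-enal

Counting along the main chain through the –CHO group and the multiple bond gives 10 carbons: the parent is decane.
The highest-priority functional group is an aldehyde (terminal –CHO), so the name ends in -al.
The chain contains a C=C double bond, so the unsaturation ending is -ene.
Choose the numbering such that the aldehyde carbon is C-1 by definition.
This places the double bond between C-8 and C-9; a bromo group at C-7.
The name is 7-bromodec-8-enal.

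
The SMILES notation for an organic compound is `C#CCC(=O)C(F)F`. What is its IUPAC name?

Counting along the main chain through the carbonyl and the multiple bond gives 5 carbons: the parent is pentane.
The principal characteristic group is a ketone (C=O on an internal carbon), named with the suffix -one.
The chain contains a C≡C triple bond, so the unsaturation ending is -yne.
Number the chain so that numbering from this end puts the carbonyl group at C-2 rather than C-4.
With this numbering: the carbonyl at C-2; the triple bond between C-4 and C-5; two fluoro groups at C-1.
The name is 1,1-difluoropent-4-yn-2-one.

1,1-difluoropent-4-yn-2-one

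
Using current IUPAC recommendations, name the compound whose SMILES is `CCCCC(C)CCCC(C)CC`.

3,7-dimethylundecane

The longest continuous carbon chain has 11 atoms, so the parent hydride is undecane.
Number the chain so that the substituent locant set {3,7} is lower than {5,9} at the first point of difference.
This places methyl groups at C-3 and C-7.
Assembling the pieces gives 3,7-dimethylundecane.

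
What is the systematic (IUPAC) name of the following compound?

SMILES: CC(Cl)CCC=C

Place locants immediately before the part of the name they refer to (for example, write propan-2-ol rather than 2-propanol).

5-chlorohex-1-ene

Counting along the main chain through the multiple bond gives 6 carbons: the parent is hexane.
A C=C double bond in the chain gives the infix -ene-.
Choose the numbering such that numbering from this end puts the double bond at C-1 rather than C-5.
That gives the double bond between C-1 and C-2; a chloro group at C-5.
The name is 5-chlorohex-1-ene.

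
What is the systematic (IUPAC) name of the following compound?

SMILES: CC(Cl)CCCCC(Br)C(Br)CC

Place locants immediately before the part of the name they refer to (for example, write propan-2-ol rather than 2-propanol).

The parent chain contains 10 carbons (decane).
Number the chain so that the substituent locant set {2,7,8} is lower than {3,4,9} at the first point of difference.
That gives bromo groups at C-7 and C-8; a chloro group at C-2.
The substituents are ordered alphabetically, ignoring any di-/tri- multipliers.
Assembling the pieces gives 7,8-dibromo-2-chlorodecane.

7,8-dibromo-2-chlorodecane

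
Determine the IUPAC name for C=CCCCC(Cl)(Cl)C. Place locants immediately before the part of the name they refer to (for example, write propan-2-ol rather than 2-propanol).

6,6-dichlorohept-1-ene

Counting along the main chain through the multiple bond gives 7 carbons: the parent is heptane.
There is one C=C double bond, indicated by the ending -ene.
The numbering direction is chosen so that numbering from this end puts the double bond at C-1 rather than C-6.
With this numbering: the double bond between C-1 and C-2; two chloro groups at C-6.
The name is 6,6-dichlorohept-1-ene.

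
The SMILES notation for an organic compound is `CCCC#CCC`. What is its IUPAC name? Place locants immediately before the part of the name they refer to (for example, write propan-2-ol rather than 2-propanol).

hept-3-yne

The longest carbon chain that includes the multiple bond has 7 carbons, so the parent hydride is heptane.
The chain contains a C≡C triple bond, so the unsaturation ending is -yne.
Choose the numbering such that numbering from this end puts the triple bond at C-3 rather than C-4.
This places the triple bond between C-3 and C-4.
The name is hept-3-yne.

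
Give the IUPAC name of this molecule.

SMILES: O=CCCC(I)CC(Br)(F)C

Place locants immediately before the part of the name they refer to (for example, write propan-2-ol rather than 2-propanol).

The longest carbon chain that includes the –CHO group has 7 carbons, so the parent hydride is heptane.
The highest-priority functional group is an aldehyde (terminal –CHO), so the name ends in -al.
The numbering direction is chosen so that the aldehyde carbon is C-1 by definition.
This places a bromo group at C-6; a fluoro group at C-6; an iodo group at C-4.
Substituent prefixes are cited in alphabetical order (multiplying prefixes like di-/tri- are ignored for ordering).
Putting it together: 6-bromo-6-fluoro-4-iodoheptanal.

6-bromo-6-fluoro-4-iodoheptanal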